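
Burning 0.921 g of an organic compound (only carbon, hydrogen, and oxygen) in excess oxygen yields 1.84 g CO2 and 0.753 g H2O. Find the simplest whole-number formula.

C2H4O

mol C = 1.84 / 44.01 = 0.04181; mass C = 0.04181 × 12.01 = 0.5021 g
mol H = 2 × (0.753 / 18.02) = 0.08357; mass H = 0.08357 × 1.008 = 0.08424 g
mass O = 0.921 − (0.5864) = 0.3346 g → mol O = 0.02091
Divide by the smallest (0.02091 mol O): C 1.999, H 3.996, O 1.000
→ C2H4O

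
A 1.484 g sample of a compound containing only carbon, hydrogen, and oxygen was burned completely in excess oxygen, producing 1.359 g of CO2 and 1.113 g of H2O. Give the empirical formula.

mol C = 1.359 / 44.01 = 0.03088; mass C = 0.03088 × 12.01 = 0.3709 g
mol H = 2 × (1.113 / 18.02) = 0.1235; mass H = 0.1235 × 1.008 = 0.1245 g
mass O = 1.484 − (0.4954) = 0.9886 g → mol O = 0.06179
Divide by the smallest (0.03088 mol C): C 1.000, H 4.000, O 2.001
→ CH4O2

CH4O2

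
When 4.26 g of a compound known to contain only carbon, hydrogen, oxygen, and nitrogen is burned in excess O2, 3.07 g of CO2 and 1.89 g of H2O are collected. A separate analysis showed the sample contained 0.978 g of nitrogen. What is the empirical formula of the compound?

mol C = 3.07 / 44.01 = 0.06976; mass C = 0.06976 × 12.01 = 0.8378 g
mol H = 2 × (1.89 / 18.02) = 0.2098; mass H = 0.2098 × 1.008 = 0.2114 g
mol N = 0.978 / 14.01 = 0.06981
mass O = 4.26 − (2.027) = 2.233 g → mol O = 0.1395
Ratios (÷ 0.06976): C 1.000, H 3.007, N 1.001, O 2.000
→ CH3NO2

CH3NO2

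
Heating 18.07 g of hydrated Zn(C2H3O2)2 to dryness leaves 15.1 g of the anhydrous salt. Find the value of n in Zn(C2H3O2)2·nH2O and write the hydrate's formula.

Mass of water lost = 18.07 − 15.1 = 2.97 g → 2.97 / 18.02 = 0.1648 mol H2O
Molar mass of Zn(C2H3O2)2 = 183.47 g/mol → mol Zn(C2H3O2)2 = 15.1 / 183.47 = 0.0823
n = 0.1648 / 0.0823 = 2.00 ≈ 2 → Zn(C2H3O2)2·2H2O

Zn(C2H3O2)2·2H2O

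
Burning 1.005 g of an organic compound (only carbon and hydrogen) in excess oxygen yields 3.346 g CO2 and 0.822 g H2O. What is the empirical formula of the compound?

mol C = 3.346 / 44.01 = 0.07603; mass C = 0.07603 × 12.01 = 0.9131 g
mol H = 2 × (0.822 / 18.02) = 0.09123; mass H = 0.09123 × 1.008 = 0.09196 g
Divide by the smallest (0.07603 mol C): C 1.000, H 1.200
×5: C 5.00, H 6.00 → C5H6

C5H6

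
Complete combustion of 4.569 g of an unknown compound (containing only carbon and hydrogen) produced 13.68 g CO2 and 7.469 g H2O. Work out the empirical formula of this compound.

C3H8

mol C = 13.68 / 44.01 = 0.3108; mass C = 0.3108 × 12.01 = 3.733 g
mol H = 2 × (7.469 / 18.02) = 0.8290; mass H = 0.8290 × 1.008 = 0.8356 g
Divide by the smallest (0.3108 mol C): C 1.000, H 2.667
Multiply by 3: C 3.00, H 8.00 → C3H8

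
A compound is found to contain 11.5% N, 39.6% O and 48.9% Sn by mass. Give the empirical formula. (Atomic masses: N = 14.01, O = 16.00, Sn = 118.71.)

N2O6Sn

Assume 100 g: 11.5 g N, 39.6 g O, 48.9 g Sn.
Moles — N: 11.5 / 14.01 = 0.8208 mol; O: 39.6 / 16.00 = 2.475 mol; Sn: 48.9 / 118.71 = 0.4119 mol
Ratios (÷ 0.4119): N 1.993, O 6.008, Sn 1.000
Ratio ≈ 2:6:1, so the empirical formula is N2O6Sn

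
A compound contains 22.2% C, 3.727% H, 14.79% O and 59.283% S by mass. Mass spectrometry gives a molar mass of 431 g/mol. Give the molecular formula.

C8H16O4S8

Assume 100 g: 22.2 g C, 3.727 g H, 14.79 g O, 59.283 g S.
n(C) = 22.2/12.01 = 1.848, n(H) = 3.727/1.008 = 3.697, n(O) = 14.79/16.00 = 0.9244, n(S) = 59.283/32.07 = 1.849
Smallest is O at 0.9244 mol; normalising gives C 2.000, H 4.000, O 1.000, S 2.000
≈ 2:4:1:2 → C2H4OS2
Empirical-formula mass = 108.19 g/mol
n = 431 / 108.19 = 3.98 ≈ 4
Molecular formula = (C2H4OS2)×4 = C8H16O4S8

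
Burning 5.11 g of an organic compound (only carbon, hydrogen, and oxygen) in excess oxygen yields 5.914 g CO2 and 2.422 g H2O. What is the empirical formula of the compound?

mol C = 5.914 / 44.01 = 0.1344; mass C = 0.1344 × 12.01 = 1.614 g
mol H = 2 × (2.422 / 18.02) = 0.2688; mass H = 0.2688 × 1.008 = 0.2710 g
mass O = 5.11 − (1.885) = 3.225 g → mol O = 0.2016
Ratios (÷ 0.1344): C 1.000, H 2.000, O 1.500
Scaling by 2: C 2.00, H 4.00, O 3.00 → C2H4O3

C2H4O3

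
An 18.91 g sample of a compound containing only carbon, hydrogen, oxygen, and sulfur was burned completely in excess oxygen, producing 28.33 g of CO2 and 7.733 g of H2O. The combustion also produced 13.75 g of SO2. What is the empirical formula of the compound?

mol C = 28.33 / 44.01 = 0.6437; mass C = 0.6437 × 12.01 = 7.731 g
mol H = 2 × (7.733 / 18.02) = 0.8583; mass H = 0.8583 × 1.008 = 0.8651 g
mol S = 13.75 / 64.07 = 0.2146; mass S = 6.883 g
mass O = 18.91 − (15.48) = 3.431 g → mol O = 0.2145
Ratios (÷ 0.2145): C 3.002, H 4.002, O 1.000, S 1.001
Ratio ≈ 3:4:1:1, so the empirical formula is C3H4OS

C3H4OS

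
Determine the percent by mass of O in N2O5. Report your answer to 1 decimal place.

Molar mass = 2(14.01) + 5(16.00) = 108.020 g/mol
Mass of O per mole = 5 × 16.00 = 80.000 g
% O = 80.000 / 108.020 × 100 = 74.1%

74.1%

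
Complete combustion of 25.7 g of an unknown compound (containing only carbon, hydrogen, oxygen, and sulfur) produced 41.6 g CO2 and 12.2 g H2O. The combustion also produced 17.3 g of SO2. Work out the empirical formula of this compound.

C7H10O2S2

mol C = 41.6 / 44.01 = 0.9452; mass C = 0.9452 × 12.01 = 11.35 g
mol H = 2 × (12.2 / 18.02) = 1.354; mass H = 1.354 × 1.008 = 1.365 g
mol S = 17.3 / 64.07 = 0.2700; mass S = 8.659 g
mass O = 25.7 − (21.38) = 4.323 g → mol O = 0.2702
Divide by the smallest (0.27 mol S): C 3.501, H 5.015, O 1.001, S 1.000
×2: C 7.00, H 10.03, O 2.00, S 2.00 → C7H10O2S2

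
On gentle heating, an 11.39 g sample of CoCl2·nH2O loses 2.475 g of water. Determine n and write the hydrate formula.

CoCl2·2H2O

Mass of anhydrous CoCl2 = 11.39 − 2.475 = 8.915 g
mol H2O = 2.475 / 18.02 = 0.1373
Molar mass of CoCl2 = 129.83 g/mol → mol CoCl2 = 8.915 / 129.83 = 0.06867
n = 0.1373 / 0.06867 = 2.00 ≈ 2 → CoCl2·2H2O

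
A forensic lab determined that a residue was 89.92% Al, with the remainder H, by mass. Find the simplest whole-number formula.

AlH3

Assume 100 g: 89.92 g Al, 10.08 g H.
Al: 89.92 g ÷ 26.98 g/mol = 3.333 mol
H: 10.08 g ÷ 1.008 g/mol = 10 mol
Smallest is Al at 3.333 mol; normalising gives Al 1.000, H 3.000
≈ 1:3 → AlH3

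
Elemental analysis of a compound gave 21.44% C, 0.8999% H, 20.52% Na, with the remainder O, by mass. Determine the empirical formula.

C2HNaO4

Assume 100 g: 21.44 g C, 0.8999 g H, 20.52 g Na, 57.14 g O.
C: 21.44 g ÷ 12.01 g/mol = 1.785 mol
H: 0.8999 g ÷ 1.008 g/mol = 0.8928 mol
Na: 20.52 g ÷ 22.99 g/mol = 0.8926 mol
O: 57.14 g ÷ 16.00 g/mol = 3.571 mol
Ratios (÷ 0.8926): C 2.000, H 1.000, Na 1.000, O 4.001
→ C2HNaO4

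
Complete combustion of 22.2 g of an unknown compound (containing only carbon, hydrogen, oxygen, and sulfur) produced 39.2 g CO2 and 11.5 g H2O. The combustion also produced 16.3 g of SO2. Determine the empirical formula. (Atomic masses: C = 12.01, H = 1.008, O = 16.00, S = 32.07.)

C7H10OS2

mol C = 39.2 / 44.01 = 0.8907; mass C = 0.8907 × 12.01 = 10.70 g
mol H = 2 × (11.5 / 18.02) = 1.276; mass H = 1.276 × 1.008 = 1.287 g
mol S = 16.3 / 64.07 = 0.2544; mass S = 8.159 g
mass O = 22.2 − (20.14) = 2.057 g → mol O = 0.1286
Ratios (÷ 0.1286): C 6.928, H 9.927, O 1.000, S 1.979
Ratio ≈ 7:10:1:2, so the empirical formula is C7H10OS2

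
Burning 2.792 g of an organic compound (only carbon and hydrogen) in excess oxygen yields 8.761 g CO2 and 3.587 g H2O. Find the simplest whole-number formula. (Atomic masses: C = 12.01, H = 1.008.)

mol C = 8.761 / 44.01 = 0.1991; mass C = 0.1991 × 12.01 = 2.391 g
mol H = 2 × (3.587 / 18.02) = 0.3981; mass H = 0.3981 × 1.008 = 0.4013 g
Smallest is C at 0.1991 mol; normalising gives C 1.000, H 2.000
Ratio ≈ 1:2, so the empirical formula is CH2

CH2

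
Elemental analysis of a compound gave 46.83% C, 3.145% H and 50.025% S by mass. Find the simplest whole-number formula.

Assume 100 g: 46.83 g C, 3.145 g H, 50.025 g S.
n(C) = 46.83/12.01 = 3.899, n(H) = 3.145/1.008 = 3.12, n(S) = 50.025/32.07 = 1.56
Divide by the smallest (1.56 mol S): C 2.500, H 2.000, S 1.000
Multiply by 2: C 5.00, H 4.00, S 2.00 → C5H4S2

C5H4S2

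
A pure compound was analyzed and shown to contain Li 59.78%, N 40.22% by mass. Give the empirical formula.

Li3N

Assume 100 g: 59.78 g Li, 40.22 g N.
n(Li) = 59.78/6.94 = 8.614, n(N) = 40.22/14.01 = 2.871
Smallest is N at 2.871 mol; normalising gives Li 3.000, N 1.000
Ratio ≈ 3:1, so the empirical formula is Li3N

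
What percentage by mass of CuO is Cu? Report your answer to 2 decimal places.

79.89%

Molar mass = 1(63.55) + 1(16.00) = 79.550 g/mol
Mass of Cu per mole = 1 × 63.55 = 63.550 g
% Cu = 63.550 / 79.550 × 100 = 79.89%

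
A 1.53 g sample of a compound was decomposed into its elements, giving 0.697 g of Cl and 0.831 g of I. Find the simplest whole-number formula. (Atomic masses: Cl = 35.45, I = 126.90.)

Cl3I

Moles — Cl: 0.697 / 35.45 = 0.01966 mol; I: 0.831 / 126.90 = 0.006548 mol
Ratios (÷ 0.006548): Cl 3.002, I 1.000
→ Cl3I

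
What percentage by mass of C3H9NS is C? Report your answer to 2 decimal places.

Molar mass = 3(12.01) + 9(1.008) + 1(14.01) + 1(32.07) = 91.182 g/mol
Mass of C per mole = 3 × 12.01 = 36.030 g
% C = 36.030 / 91.182 × 100 = 39.51%

39.51%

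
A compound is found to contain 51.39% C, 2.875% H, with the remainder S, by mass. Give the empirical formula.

Assume 100 g: 51.39 g C, 2.875 g H, 45.735 g S.
Moles — C: 51.39 / 12.01 = 4.279 mol; H: 2.875 / 1.008 = 2.852 mol; S: 45.735 / 32.07 = 1.426 mol
Smallest is S at 1.426 mol; normalising gives C 3.000, H 2.000, S 1.000
≈ 3:2:1 → C3H2S

C3H2S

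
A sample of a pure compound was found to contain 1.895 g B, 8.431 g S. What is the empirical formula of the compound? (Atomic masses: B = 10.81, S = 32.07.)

Moles — B: 1.895 / 10.81 = 0.1753 mol; S: 8.431 / 32.07 = 0.2629 mol
Divide by the smallest (0.1753 mol B): B 1.000, S 1.500
×2: B 2.00, S 3.00 → B2S3

B2S3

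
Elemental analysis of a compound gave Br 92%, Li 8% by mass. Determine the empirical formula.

Assume 100 g: 92 g Br, 8 g Li.
Moles — Br: 92 / 79.90 = 1.151 mol; Li: 8 / 6.94 = 1.153 mol
Smallest is Br at 1.151 mol; normalising gives Br 1.000, Li 1.001
≈ 1:1 → BrLi

BrLi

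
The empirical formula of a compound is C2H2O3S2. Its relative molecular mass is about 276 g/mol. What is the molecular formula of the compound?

C4H4O6S4

Empirical-formula mass = 138.18 g/mol
n = 276 / 138.18 = 2.00 ≈ 2
Molecular formula = (C2H2O3S2)2 = C4H4O6S4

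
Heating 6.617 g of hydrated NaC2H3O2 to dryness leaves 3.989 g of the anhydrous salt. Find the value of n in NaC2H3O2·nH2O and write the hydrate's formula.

Mass of water lost = 6.617 − 3.989 = 2.628 g → 2.628 / 18.02 = 0.1458 mol H2O
Molar mass of NaC2H3O2 = 82.03 g/mol → mol NaC2H3O2 = 3.989 / 82.03 = 0.04863
n = 0.1458 / 0.04863 = 3.00 ≈ 3 → NaC2H3O2·3H2O

NaC2H3O2·3H2O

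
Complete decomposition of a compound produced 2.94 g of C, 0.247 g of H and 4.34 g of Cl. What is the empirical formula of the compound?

C2H2Cl

C: 2.94 g ÷ 12.01 g/mol = 0.2448 mol
H: 0.247 g ÷ 1.008 g/mol = 0.245 mol
Cl: 4.34 g ÷ 35.45 g/mol = 0.1224 mol
Divide by the smallest (0.1224 mol Cl): C 2.000, H 2.002, Cl 1.000
→ C2H2Cl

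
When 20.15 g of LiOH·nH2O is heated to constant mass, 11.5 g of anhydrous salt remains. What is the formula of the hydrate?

LiOH·H2O

Mass of water lost = 20.15 − 11.5 = 8.65 g → 8.65 / 18.02 = 0.48 mol H2O
Molar mass of LiOH = 23.95 g/mol → mol LiOH = 11.5 / 23.95 = 0.4802
n = 0.48 / 0.4802 = 1.00 ≈ 1 → LiOH·H2O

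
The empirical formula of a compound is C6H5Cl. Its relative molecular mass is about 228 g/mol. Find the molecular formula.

C12H10Cl2

Empirical-formula mass = 112.55 g/mol
n = 228 / 112.55 = 2.03 ≈ 2
Molecular formula = (C6H5Cl)2 = C12H10Cl2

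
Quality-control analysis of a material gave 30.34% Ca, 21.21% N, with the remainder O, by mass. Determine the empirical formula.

Assume 100 g: 30.34 g Ca, 21.21 g N, 48.45 g O.
Moles — Ca: 30.34 / 40.08 = 0.757 mol; N: 21.21 / 14.01 = 1.514 mol; O: 48.45 / 16.00 = 3.028 mol
Divide by the smallest (0.757 mol Ca): Ca 1.000, N 2.000, O 4.000
≈ 1:2:4 → CaN2O4

CaN2O4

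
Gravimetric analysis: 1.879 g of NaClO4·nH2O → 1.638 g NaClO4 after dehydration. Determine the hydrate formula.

NaClO4·H2O

Mass of water lost = 1.879 − 1.638 = 0.241 g → 0.241 / 18.02 = 0.01337 mol H2O
Molar mass of NaClO4 = 122.44 g/mol → mol NaClO4 = 1.638 / 122.44 = 0.01338
n = 0.01337 / 0.01338 = 1.00 ≈ 1 → NaClO4·H2O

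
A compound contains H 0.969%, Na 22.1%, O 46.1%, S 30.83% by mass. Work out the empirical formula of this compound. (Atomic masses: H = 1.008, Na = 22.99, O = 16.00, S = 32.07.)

HNaO3S

Assume 100 g: 0.969 g H, 22.1 g Na, 46.1 g O, 30.83 g S.
H: 0.969 g ÷ 1.008 g/mol = 0.9613 mol
Na: 22.1 g ÷ 22.99 g/mol = 0.9613 mol
O: 46.1 g ÷ 16.00 g/mol = 2.881 mol
S: 30.83 g ÷ 32.07 g/mol = 0.9613 mol
Divide by the smallest (0.9613 mol Na): H 1.000, Na 1.000, O 2.997, S 1.000
Ratio ≈ 1:1:3:1, so the empirical formula is HNaO3S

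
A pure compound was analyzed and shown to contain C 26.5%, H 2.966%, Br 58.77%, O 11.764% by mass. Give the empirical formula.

C3H4BrO

Assume 100 g: 26.5 g C, 2.966 g H, 58.77 g Br, 11.764 g O.
n(C) = 26.5/12.01 = 2.206, n(H) = 2.966/1.008 = 2.942, n(Br) = 58.77/79.90 = 0.7355, n(O) = 11.764/16.00 = 0.7352
Ratios (÷ 0.7352): C 3.001, H 4.002, Br 1.000, O 1.000
→ C3H4BrO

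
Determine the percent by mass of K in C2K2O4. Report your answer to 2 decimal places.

Molar mass = 2(12.01) + 2(39.10) + 4(16.00) = 166.220 g/mol
Mass of K per mole = 2 × 39.10 = 78.200 g
% K = 78.200 / 166.220 × 100 = 47.05%

47.05%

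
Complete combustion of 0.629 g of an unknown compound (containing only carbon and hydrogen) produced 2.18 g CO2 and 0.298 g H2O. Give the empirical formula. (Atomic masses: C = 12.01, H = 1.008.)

C3H2

mol C = 2.18 / 44.01 = 0.04953; mass C = 0.04953 × 12.01 = 0.5949 g
mol H = 2 × (0.298 / 18.02) = 0.03307; mass H = 0.03307 × 1.008 = 0.03334 g
Ratios (÷ 0.03307): C 1.498, H 1.000
Scaling by 2: C 3.00, H 2.00 → C3H2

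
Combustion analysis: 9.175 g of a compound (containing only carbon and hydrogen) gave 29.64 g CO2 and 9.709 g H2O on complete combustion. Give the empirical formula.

C5H8

mol C = 29.64 / 44.01 = 0.6735; mass C = 0.6735 × 12.01 = 8.089 g
mol H = 2 × (9.709 / 18.02) = 1.078; mass H = 1.078 × 1.008 = 1.086 g
Ratios (÷ 0.6735): C 1.000, H 1.600
×5: C 5.00, H 8.00 → C5H8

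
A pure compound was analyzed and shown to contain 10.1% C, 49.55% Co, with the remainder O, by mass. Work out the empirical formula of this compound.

Assume 100 g: 10.1 g C, 49.55 g Co, 40.35 g O.
n(C) = 10.1/12.01 = 0.841, n(Co) = 49.55/58.93 = 0.8408, n(O) = 40.35/16.00 = 2.522
Divide by the smallest (0.8408 mol Co): C 1.000, Co 1.000, O 2.999
→ CCoO3

CCoO3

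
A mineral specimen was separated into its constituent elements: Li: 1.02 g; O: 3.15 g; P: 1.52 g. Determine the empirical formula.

Li3O4P

Moles — Li: 1.02 / 6.94 = 0.147 mol; O: 3.15 / 16.00 = 0.1969 mol; P: 1.52 / 30.97 = 0.04908 mol
Smallest is P at 0.04908 mol; normalising gives Li 2.995, O 4.011, P 1.000
Ratio ≈ 3:4:1, so the empirical formula is Li3O4P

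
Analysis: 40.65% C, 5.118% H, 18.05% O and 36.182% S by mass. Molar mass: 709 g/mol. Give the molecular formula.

C24H36O8S8

Assume 100 g: 40.65 g C, 5.118 g H, 18.05 g O, 36.182 g S.
Moles — C: 40.65 / 12.01 = 3.385 mol; H: 5.118 / 1.008 = 5.077 mol; O: 18.05 / 16.00 = 1.128 mol; S: 36.182 / 32.07 = 1.128 mol
Divide by the smallest (1.128 mol O): C 3.000, H 4.501, O 1.000, S 1.000
Scaling by 2: C 6.00, H 9.00, O 2.00, S 2.00 → C6H9O2S2
Empirical-formula mass = 177.27 g/mol
n = 709 / 177.27 = 4.00 ≈ 4
Molecular formula = (C6H9O2S2)×4 = C24H36O8S8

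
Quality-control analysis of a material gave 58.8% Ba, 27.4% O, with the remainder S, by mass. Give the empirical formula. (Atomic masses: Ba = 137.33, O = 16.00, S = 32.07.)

Assume 100 g: 58.8 g Ba, 27.4 g O, 13.8 g S.
Moles — Ba: 58.8 / 137.33 = 0.4282 mol; O: 27.4 / 16.00 = 1.712 mol; S: 13.8 / 32.07 = 0.4303 mol
Ratios (÷ 0.4282): Ba 1.000, O 4.000, S 1.005
≈ 1:4:1 → BaO4S

BaO4S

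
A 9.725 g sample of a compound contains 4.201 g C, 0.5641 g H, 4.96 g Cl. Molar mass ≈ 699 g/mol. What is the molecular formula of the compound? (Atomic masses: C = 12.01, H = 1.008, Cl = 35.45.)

C: 4.201 g ÷ 12.01 g/mol = 0.3498 mol
H: 0.5641 g ÷ 1.008 g/mol = 0.5596 mol
Cl: 4.96 g ÷ 35.45 g/mol = 0.1399 mol
Divide by the smallest (0.1399 mol Cl): C 2.500, H 4.000, Cl 1.000
×2: C 5.00, H 8.00, Cl 2.00 → C5H8Cl2
Empirical-formula mass = 139.01 g/mol
n = 699 / 139.01 = 5.03 ≈ 5
Molecular formula = (C5H8Cl2)×5 = C25H40Cl10

C25H40Cl10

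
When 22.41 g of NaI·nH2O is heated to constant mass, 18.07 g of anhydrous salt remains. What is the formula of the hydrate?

Mass of water lost = 22.41 − 18.07 = 4.34 g → 4.34 / 18.02 = 0.2408 mol H2O
Molar mass of NaI = 149.89 g/mol → mol NaI = 18.07 / 149.89 = 0.1206
n = 0.2408 / 0.1206 = 2.00 ≈ 2 → NaI·2H2O

NaI·2H2O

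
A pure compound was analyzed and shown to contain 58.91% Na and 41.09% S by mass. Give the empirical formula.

Assume 100 g: 58.91 g Na, 41.09 g S.
n(Na) = 58.91/22.99 = 2.562, n(S) = 41.09/32.07 = 1.281
Ratios (÷ 1.281): Na 2.000, S 1.000
→ Na2S

Na2S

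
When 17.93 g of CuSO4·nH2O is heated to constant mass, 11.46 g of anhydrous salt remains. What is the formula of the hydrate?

Mass of water lost = 17.93 − 11.46 = 6.47 g → 6.47 / 18.02 = 0.359 mol H2O
Molar mass of CuSO4 = 159.62 g/mol → mol CuSO4 = 11.46 / 159.62 = 0.0718
n = 0.359 / 0.0718 = 5.00 ≈ 5 → CuSO4·5H2O

CuSO4·5H2O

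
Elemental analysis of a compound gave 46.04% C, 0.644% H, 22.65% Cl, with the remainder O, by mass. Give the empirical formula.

C6HClO3

Assume 100 g: 46.04 g C, 0.644 g H, 22.65 g Cl, 30.666 g O.
Moles — C: 46.04 / 12.01 = 3.833 mol; H: 0.644 / 1.008 = 0.6389 mol; Cl: 22.65 / 35.45 = 0.6389 mol; O: 30.666 / 16.00 = 1.917 mol
Ratios (÷ 0.6389): C 6.000, H 1.000, Cl 1.000, O 3.000
Ratio ≈ 6:1:1:3, so the empirical formula is C6HClO3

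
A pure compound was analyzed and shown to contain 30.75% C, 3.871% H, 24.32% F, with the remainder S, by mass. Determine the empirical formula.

C2H3FS

Assume 100 g: 30.75 g C, 3.871 g H, 24.32 g F, 41.059 g S.
n(C) = 30.75/12.01 = 2.56, n(H) = 3.871/1.008 = 3.84, n(F) = 24.32/19.00 = 1.28, n(S) = 41.059/32.07 = 1.28
Divide by the smallest (1.28 mol F): C 2.000, H 3.000, F 1.000, S 1.000
→ C2H3FS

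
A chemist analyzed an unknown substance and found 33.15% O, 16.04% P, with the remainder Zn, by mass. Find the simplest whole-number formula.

O8P2Zn3

Assume 100 g: 33.15 g O, 16.04 g P, 50.81 g Zn.
Moles — O: 33.15 / 16.00 = 2.072 mol; P: 16.04 / 30.97 = 0.5179 mol; Zn: 50.81 / 65.38 = 0.7771 mol
Ratios (÷ 0.5179): O 4.000, P 1.000, Zn 1.501
×2: O 8.00, P 2.00, Zn 3.00 → O8P2Zn3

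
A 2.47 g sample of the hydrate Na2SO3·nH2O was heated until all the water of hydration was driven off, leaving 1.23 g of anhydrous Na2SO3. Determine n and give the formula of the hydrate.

Mass of water lost = 2.47 − 1.23 = 1.24 g → 1.24 / 18.02 = 0.06881 mol H2O
Molar mass of Na2SO3 = 126.05 g/mol → mol Na2SO3 = 1.23 / 126.05 = 0.009758
n = 0.06881 / 0.009758 = 7.05 ≈ 7 → Na2SO3·7H2O

Na2SO3·7H2O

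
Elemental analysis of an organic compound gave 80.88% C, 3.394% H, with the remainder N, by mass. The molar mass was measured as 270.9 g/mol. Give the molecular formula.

C18H9N3

Assume 100 g: 80.88 g C, 3.394 g H, 15.726 g N.
Moles — C: 80.88 / 12.01 = 6.734 mol; H: 3.394 / 1.008 = 3.367 mol; N: 15.726 / 14.01 = 1.122 mol
Divide by the smallest (1.122 mol N): C 6.000, H 3.000, N 1.000
Ratio ≈ 6:3:1, so the empirical formula is C6H3N
Empirical-formula mass = 89.09 g/mol
n = 270.9 / 89.09 = 3.04 ≈ 3
Molecular formula = (C6H3N)×3 = C18H9N3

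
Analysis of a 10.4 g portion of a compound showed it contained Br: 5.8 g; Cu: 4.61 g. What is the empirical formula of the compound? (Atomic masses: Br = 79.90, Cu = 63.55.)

n(Br) = 5.8/79.90 = 0.07259, n(Cu) = 4.61/63.55 = 0.07254
Smallest is Cu at 0.07254 mol; normalising gives Br 1.001, Cu 1.000
→ BrCu

BrCu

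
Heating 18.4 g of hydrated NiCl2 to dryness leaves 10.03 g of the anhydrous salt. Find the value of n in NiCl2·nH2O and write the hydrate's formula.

Mass of water lost = 18.4 − 10.03 = 8.37 g → 8.37 / 18.02 = 0.4645 mol H2O
Molar mass of NiCl2 = 129.59 g/mol → mol NiCl2 = 10.03 / 129.59 = 0.0774
n = 0.4645 / 0.0774 = 6.00 ≈ 6 → NiCl2·6H2O

NiCl2·6H2O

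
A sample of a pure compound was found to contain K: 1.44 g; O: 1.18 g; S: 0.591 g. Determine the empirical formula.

n(K) = 1.44/39.10 = 0.03683, n(O) = 1.18/16.00 = 0.07375, n(S) = 0.591/32.07 = 0.01843
Divide by the smallest (0.01843 mol S): K 1.998, O 4.002, S 1.000
→ K2O4S

K2O4S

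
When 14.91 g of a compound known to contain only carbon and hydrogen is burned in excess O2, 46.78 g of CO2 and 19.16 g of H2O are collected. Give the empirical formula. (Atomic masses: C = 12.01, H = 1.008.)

CH2

mol C = 46.78 / 44.01 = 1.063; mass C = 1.063 × 12.01 = 12.77 g
mol H = 2 × (19.16 / 18.02) = 2.127; mass H = 2.127 × 1.008 = 2.144 g
Divide by the smallest (1.063 mol C): C 1.000, H 2.001
→ CH2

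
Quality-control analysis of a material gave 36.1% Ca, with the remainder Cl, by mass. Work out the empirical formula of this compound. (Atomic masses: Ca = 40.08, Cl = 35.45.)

Assume 100 g: 36.1 g Ca, 63.9 g Cl.
n(Ca) = 36.1/40.08 = 0.9007, n(Cl) = 63.9/35.45 = 1.803
Smallest is Ca at 0.9007 mol; normalising gives Ca 1.000, Cl 2.001
≈ 1:2 → CaCl2

CaCl2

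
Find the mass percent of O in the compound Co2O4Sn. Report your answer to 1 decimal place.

Molar mass = 2(58.93) + 4(16.00) + 1(118.71) = 300.570 g/mol
Mass of O per mole = 4 × 16.00 = 64.000 g
% O = 64.000 / 300.570 × 100 = 21.3%

21.3%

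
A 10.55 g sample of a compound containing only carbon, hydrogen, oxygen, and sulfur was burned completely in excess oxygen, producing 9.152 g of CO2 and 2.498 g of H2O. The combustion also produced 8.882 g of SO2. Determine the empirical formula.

mol C = 9.152 / 44.01 = 0.2080; mass C = 0.2080 × 12.01 = 2.498 g
mol H = 2 × (2.498 / 18.02) = 0.2772; mass H = 0.2772 × 1.008 = 0.2795 g
mol S = 8.882 / 64.07 = 0.1386; mass S = 4.446 g
mass O = 10.55 − (7.223) = 3.327 g → mol O = 0.2079
Smallest is S at 0.1386 mol; normalising gives C 1.500, H 2.000, O 1.500, S 1.000
Scaling by 2: C 3.00, H 4.00, O 3.00, S 2.00 → C3H4O3S2

C3H4O3S2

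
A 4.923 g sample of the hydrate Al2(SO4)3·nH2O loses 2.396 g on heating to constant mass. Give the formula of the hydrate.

Mass of anhydrous Al2(SO4)3 = 4.923 − 2.396 = 2.527 g
mol H2O = 2.396 / 18.02 = 0.133
Molar mass of Al2(SO4)3 = 342.17 g/mol → mol Al2(SO4)3 = 2.527 / 342.17 = 0.007385
n = 0.133 / 0.007385 = 18.00 ≈ 18 → Al2(SO4)3·18H2O

Al2(SO4)3·18H2O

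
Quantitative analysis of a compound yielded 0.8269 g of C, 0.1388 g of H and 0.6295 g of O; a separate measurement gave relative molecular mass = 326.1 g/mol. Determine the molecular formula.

C14H28O8

C: 0.8269 g ÷ 12.01 g/mol = 0.06885 mol
H: 0.1388 g ÷ 1.008 g/mol = 0.1377 mol
O: 0.6295 g ÷ 16.00 g/mol = 0.03934 mol
Ratios (÷ 0.03934): C 1.750, H 3.500, O 1.000
Scaling by 4: C 7.00, H 14.00, O 4.00 → C7H14O4
Empirical-formula mass = 162.18 g/mol
n = 326.1 / 162.18 = 2.01 ≈ 2
Molecular formula = (C7H14O4)×2 = C14H28O8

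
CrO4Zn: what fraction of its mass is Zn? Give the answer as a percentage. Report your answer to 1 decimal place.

36.0%

Molar mass = 1(52.00) + 4(16.00) + 1(65.38) = 181.380 g/mol
Mass of Zn per mole = 1 × 65.38 = 65.380 g
% Zn = 65.380 / 181.380 × 100 = 36.0%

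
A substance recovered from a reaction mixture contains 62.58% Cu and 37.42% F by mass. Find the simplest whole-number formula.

Assume 100 g: 62.58 g Cu, 37.42 g F.
Moles — Cu: 62.58 / 63.55 = 0.9847 mol; F: 37.42 / 19.00 = 1.969 mol
Ratios (÷ 0.9847): Cu 1.000, F 2.000
→ CuF2

CuF2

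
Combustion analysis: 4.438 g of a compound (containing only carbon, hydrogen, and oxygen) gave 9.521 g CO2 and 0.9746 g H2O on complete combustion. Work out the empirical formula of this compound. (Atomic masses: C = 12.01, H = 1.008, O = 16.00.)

C2HO

mol C = 9.521 / 44.01 = 0.2163; mass C = 0.2163 × 12.01 = 2.598 g
mol H = 2 × (0.9746 / 18.02) = 0.1082; mass H = 0.1082 × 1.008 = 0.1090 g
mass O = 4.438 − (2.707) = 1.731 g → mol O = 0.1082
Smallest is H at 0.1082 mol; normalising gives C 2.000, H 1.000, O 1.000
≈ 2:1:1 → C2HO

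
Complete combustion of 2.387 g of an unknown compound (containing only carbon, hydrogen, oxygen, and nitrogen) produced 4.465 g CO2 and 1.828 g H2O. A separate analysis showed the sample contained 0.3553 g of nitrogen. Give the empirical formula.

mol C = 4.465 / 44.01 = 0.1015; mass C = 0.1015 × 12.01 = 1.218 g
mol H = 2 × (1.828 / 18.02) = 0.2029; mass H = 0.2029 × 1.008 = 0.2045 g
mol N = 0.3553 / 14.01 = 0.02536
mass O = 2.387 − (1.778) = 0.6087 g → mol O = 0.03805
Ratios (÷ 0.02536): C 4.000, H 8.000, N 1.000, O 1.500
Multiply by 2: C 8.00, H 16.00, N 2.00, O 3.00 → C8H16N2O3

C8H16N2O3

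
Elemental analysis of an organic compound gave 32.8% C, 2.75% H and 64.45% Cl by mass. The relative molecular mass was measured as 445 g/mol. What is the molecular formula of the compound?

C12H12Cl8

Assume 100 g: 32.8 g C, 2.75 g H, 64.45 g Cl.
Moles — C: 32.8 / 12.01 = 2.731 mol; H: 2.75 / 1.008 = 2.728 mol; Cl: 64.45 / 35.45 = 1.818 mol
Ratios (÷ 1.818): C 1.502, H 1.501, Cl 1.000
×2: C 3.00, H 3.00, Cl 2.00 → C3H3Cl2
Empirical-formula mass = 109.95 g/mol
n = 445 / 109.95 = 4.05 ≈ 4
Molecular formula = (C3H3Cl2)×4 = C12H12Cl8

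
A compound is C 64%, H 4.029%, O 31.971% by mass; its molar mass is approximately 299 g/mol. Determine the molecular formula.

Assume 100 g: 64 g C, 4.029 g H, 31.971 g O.
Moles — C: 64 / 12.01 = 5.329 mol; H: 4.029 / 1.008 = 3.997 mol; O: 31.971 / 16.00 = 1.998 mol
Divide by the smallest (1.998 mol O): C 2.667, H 2.000, O 1.000
Scaling by 3: C 8.00, H 6.00, O 3.00 → C8H6O3
Empirical-formula mass = 150.13 g/mol
n = 299 / 150.13 = 1.99 ≈ 2
Molecular formula = (C8H6O3)×2 = C16H12O6

C16H12O6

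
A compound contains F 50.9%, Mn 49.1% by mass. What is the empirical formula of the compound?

Assume 100 g: 50.9 g F, 49.1 g Mn.
n(F) = 50.9/19.00 = 2.679, n(Mn) = 49.1/54.94 = 0.8937
Divide by the smallest (0.8937 mol Mn): F 2.998, Mn 1.000
→ F3Mn

F3Mn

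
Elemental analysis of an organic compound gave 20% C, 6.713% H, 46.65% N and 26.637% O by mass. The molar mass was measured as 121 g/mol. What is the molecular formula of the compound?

C2H8N4O2

Assume 100 g: 20 g C, 6.713 g H, 46.65 g N, 26.637 g O.
C: 20 g ÷ 12.01 g/mol = 1.665 mol
H: 6.713 g ÷ 1.008 g/mol = 6.66 mol
N: 46.65 g ÷ 14.01 g/mol = 3.33 mol
O: 26.637 g ÷ 16.00 g/mol = 1.665 mol
Divide by the smallest (1.665 mol O): C 1.000, H 4.000, N 2.000, O 1.000
→ CH4N2O
Empirical-formula mass = 60.06 g/mol
n = 121 / 60.06 = 2.01 ≈ 2
Molecular formula = (CH4N2O)×2 = C2H8N4O2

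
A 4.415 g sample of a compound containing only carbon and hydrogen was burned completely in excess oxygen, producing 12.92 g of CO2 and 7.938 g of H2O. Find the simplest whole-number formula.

mol C = 12.92 / 44.01 = 0.2936; mass C = 0.2936 × 12.01 = 3.526 g
mol H = 2 × (7.938 / 18.02) = 0.8810; mass H = 0.8810 × 1.008 = 0.8881 g
Divide by the smallest (0.2936 mol C): C 1.000, H 3.001
→ CH3

CH3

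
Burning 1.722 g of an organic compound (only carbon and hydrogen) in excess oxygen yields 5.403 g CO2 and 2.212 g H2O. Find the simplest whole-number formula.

mol C = 5.403 / 44.01 = 0.1228; mass C = 0.1228 × 12.01 = 1.474 g
mol H = 2 × (2.212 / 18.02) = 0.2455; mass H = 0.2455 × 1.008 = 0.2475 g
Smallest is C at 0.1228 mol; normalising gives C 1.000, H 2.000
≈ 1:2 → CH2

CH2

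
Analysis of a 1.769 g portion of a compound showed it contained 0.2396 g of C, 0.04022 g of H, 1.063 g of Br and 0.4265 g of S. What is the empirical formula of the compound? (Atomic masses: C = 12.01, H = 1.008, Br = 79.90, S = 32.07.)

C: 0.2396 g ÷ 12.01 g/mol = 0.01995 mol
H: 0.04022 g ÷ 1.008 g/mol = 0.0399 mol
Br: 1.063 g ÷ 79.90 g/mol = 0.0133 mol
S: 0.4265 g ÷ 32.07 g/mol = 0.0133 mol
Smallest is S at 0.0133 mol; normalising gives C 1.500, H 3.000, Br 1.000, S 1.000
Scaling by 2: C 3.00, H 6.00, Br 2.00, S 2.00 → C3H6Br2S2

C3H6Br2S2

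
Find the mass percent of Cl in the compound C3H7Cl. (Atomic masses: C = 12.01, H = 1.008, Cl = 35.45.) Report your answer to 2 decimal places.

Molar mass = 3(12.01) + 7(1.008) + 1(35.45) = 78.536 g/mol
Mass of Cl per mole = 1 × 35.45 = 35.450 g
% Cl = 35.450 / 78.536 × 100 = 45.14%

45.14%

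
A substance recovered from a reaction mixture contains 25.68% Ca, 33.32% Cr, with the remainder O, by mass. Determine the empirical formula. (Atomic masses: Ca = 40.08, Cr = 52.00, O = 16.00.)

CaCrO4

Assume 100 g: 25.68 g Ca, 33.32 g Cr, 41 g O.
Ca: 25.68 g ÷ 40.08 g/mol = 0.6407 mol
Cr: 33.32 g ÷ 52.00 g/mol = 0.6408 mol
O: 41 g ÷ 16.00 g/mol = 2.562 mol
Smallest is Ca at 0.6407 mol; normalising gives Ca 1.000, Cr 1.000, O 3.999
→ CaCrO4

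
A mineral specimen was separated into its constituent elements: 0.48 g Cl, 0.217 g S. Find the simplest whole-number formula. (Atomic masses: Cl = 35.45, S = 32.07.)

n(Cl) = 0.48/35.45 = 0.01354, n(S) = 0.217/32.07 = 0.006766
Ratios (÷ 0.006766): Cl 2.001, S 1.000
Ratio ≈ 2:1, so the empirical formula is Cl2S

Cl2S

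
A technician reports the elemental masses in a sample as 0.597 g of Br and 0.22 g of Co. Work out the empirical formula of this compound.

Br: 0.597 g ÷ 79.90 g/mol = 0.007472 mol
Co: 0.22 g ÷ 58.93 g/mol = 0.003733 mol
Smallest is Co at 0.003733 mol; normalising gives Br 2.001, Co 1.000
≈ 2:1 → Br2Co

Br2Co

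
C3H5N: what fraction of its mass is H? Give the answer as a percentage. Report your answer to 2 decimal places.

9.15%

Molar mass = 3(12.01) + 5(1.008) + 1(14.01) = 55.080 g/mol
Mass of H per mole = 5 × 1.008 = 5.040 g
% H = 5.040 / 55.080 × 100 = 9.15%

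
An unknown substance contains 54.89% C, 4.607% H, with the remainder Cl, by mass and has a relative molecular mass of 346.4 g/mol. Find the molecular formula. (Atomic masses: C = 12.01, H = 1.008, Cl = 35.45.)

C16H16Cl4

Assume 100 g: 54.89 g C, 4.607 g H, 40.503 g Cl.
n(C) = 54.89/12.01 = 4.57, n(H) = 4.607/1.008 = 4.57, n(Cl) = 40.503/35.45 = 1.143
Divide by the smallest (1.143 mol Cl): C 4.000, H 4.000, Cl 1.000
→ C4H4Cl
Empirical-formula mass = 87.52 g/mol
n = 346.4 / 87.52 = 3.96 ≈ 4
Molecular formula = (C4H4Cl)×4 = C16H16Cl4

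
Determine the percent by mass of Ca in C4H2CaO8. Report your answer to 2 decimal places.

18.37%

Molar mass = 4(12.01) + 2(1.008) + 1(40.08) + 8(16.00) = 218.136 g/mol
Mass of Ca per mole = 1 × 40.08 = 40.080 g
% Ca = 40.080 / 218.136 × 100 = 18.37%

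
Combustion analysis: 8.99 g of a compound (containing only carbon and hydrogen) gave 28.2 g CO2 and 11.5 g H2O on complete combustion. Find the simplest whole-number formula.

mol C = 28.2 / 44.01 = 0.6408; mass C = 0.6408 × 12.01 = 7.696 g
mol H = 2 × (11.5 / 18.02) = 1.276; mass H = 1.276 × 1.008 = 1.287 g
Ratios (÷ 0.6408): C 1.000, H 1.992
→ CH2

CH2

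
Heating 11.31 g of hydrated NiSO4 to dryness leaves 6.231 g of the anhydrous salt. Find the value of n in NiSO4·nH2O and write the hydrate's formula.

Mass of water lost = 11.31 − 6.231 = 5.079 g → 5.079 / 18.02 = 0.2819 mol H2O
Molar mass of NiSO4 = 154.76 g/mol → mol NiSO4 = 6.231 / 154.76 = 0.04026
n = 0.2819 / 0.04026 = 7.00 ≈ 7 → NiSO4·7H2O

NiSO4·7H2O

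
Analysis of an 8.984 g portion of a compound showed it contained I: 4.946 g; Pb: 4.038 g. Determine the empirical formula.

Moles — I: 4.946 / 126.90 = 0.03898 mol; Pb: 4.038 / 207.2 = 0.01949 mol
Smallest is Pb at 0.01949 mol; normalising gives I 2.000, Pb 1.000
Ratio ≈ 2:1, so the empirical formula is I2Pb

I2Pb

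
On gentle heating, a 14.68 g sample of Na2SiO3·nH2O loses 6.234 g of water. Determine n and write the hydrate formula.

Na2SiO3·5H2O

Mass of anhydrous Na2SiO3 = 14.68 − 6.234 = 8.446 g
mol H2O = 6.234 / 18.02 = 0.3459
Molar mass of Na2SiO3 = 122.07 g/mol → mol Na2SiO3 = 8.446 / 122.07 = 0.06919
n = 0.3459 / 0.06919 = 5.00 ≈ 5 → Na2SiO3·5H2O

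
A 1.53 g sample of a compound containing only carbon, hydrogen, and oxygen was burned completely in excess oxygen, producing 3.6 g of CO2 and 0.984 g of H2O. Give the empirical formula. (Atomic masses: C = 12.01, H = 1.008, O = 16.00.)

mol C = 3.6 / 44.01 = 0.08180; mass C = 0.08180 × 12.01 = 0.9824 g
mol H = 2 × (0.984 / 18.02) = 0.1092; mass H = 0.1092 × 1.008 = 0.1101 g
mass O = 1.53 − (1.092) = 0.4375 g → mol O = 0.02734
Divide by the smallest (0.02734 mol O): C 2.992, H 3.994, O 1.000
→ C3H4O

C3H4O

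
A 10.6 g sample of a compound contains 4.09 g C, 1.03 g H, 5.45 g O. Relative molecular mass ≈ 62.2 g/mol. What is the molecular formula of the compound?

C: 4.09 g ÷ 12.01 g/mol = 0.3405 mol
H: 1.03 g ÷ 1.008 g/mol = 1.022 mol
O: 5.45 g ÷ 16.00 g/mol = 0.3406 mol
Ratios (÷ 0.3405): C 1.000, H 3.001, O 1.000
→ CH3O
Empirical-formula mass = 31.03 g/mol
n = 62.2 / 31.03 = 2.00 ≈ 2
Molecular formula = (CH3O)×2 = C2H6O2

C2H6O2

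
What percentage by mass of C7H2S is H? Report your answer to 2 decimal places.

1.71%

Molar mass = 7(12.01) + 2(1.008) + 1(32.07) = 118.156 g/mol
Mass of H per mole = 2 × 1.008 = 2.016 g
% H = 2.016 / 118.156 × 100 = 1.71%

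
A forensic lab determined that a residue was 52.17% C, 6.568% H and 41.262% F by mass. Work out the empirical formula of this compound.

Assume 100 g: 52.17 g C, 6.568 g H, 41.262 g F.
C: 52.17 g ÷ 12.01 g/mol = 4.344 mol
H: 6.568 g ÷ 1.008 g/mol = 6.516 mol
F: 41.262 g ÷ 19.00 g/mol = 2.172 mol
Ratios (÷ 2.172): C 2.000, H 3.000, F 1.000
Ratio ≈ 2:3:1, so the empirical formula is C2H3F

C2H3F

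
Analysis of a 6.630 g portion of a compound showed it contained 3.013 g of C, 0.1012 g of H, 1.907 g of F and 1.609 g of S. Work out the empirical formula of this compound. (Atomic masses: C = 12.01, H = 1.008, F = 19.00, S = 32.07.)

n(C) = 3.013/12.01 = 0.2509, n(H) = 0.1012/1.008 = 0.1004, n(F) = 1.907/19.00 = 0.1004, n(S) = 1.609/32.07 = 0.05017
Ratios (÷ 0.05017): C 5.000, H 2.001, F 2.001, S 1.000
→ C5H2F2S

C5H2F2S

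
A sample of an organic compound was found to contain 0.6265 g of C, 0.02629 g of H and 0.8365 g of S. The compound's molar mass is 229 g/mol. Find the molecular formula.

C8H4S4

C: 0.6265 g ÷ 12.01 g/mol = 0.05216 mol
H: 0.02629 g ÷ 1.008 g/mol = 0.02608 mol
S: 0.8365 g ÷ 32.07 g/mol = 0.02608 mol
Smallest is H at 0.02608 mol; normalising gives C 2.000, H 1.000, S 1.000
Ratio ≈ 2:1:1, so the empirical formula is C2HS
Empirical-formula mass = 57.10 g/mol
n = 229 / 57.10 = 4.01 ≈ 4
Molecular formula = (C2HS)×4 = C8H4S4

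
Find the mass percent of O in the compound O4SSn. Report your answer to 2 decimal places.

29.80%

Molar mass = 4(16.00) + 1(32.07) + 1(118.71) = 214.780 g/mol
Mass of O per mole = 4 × 16.00 = 64.000 g
% O = 64.000 / 214.780 × 100 = 29.80%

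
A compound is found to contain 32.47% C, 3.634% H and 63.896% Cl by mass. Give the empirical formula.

C3H4Cl2

Assume 100 g: 32.47 g C, 3.634 g H, 63.896 g Cl.
C: 32.47 g ÷ 12.01 g/mol = 2.704 mol
H: 3.634 g ÷ 1.008 g/mol = 3.605 mol
Cl: 63.896 g ÷ 35.45 g/mol = 1.802 mol
Smallest is Cl at 1.802 mol; normalising gives C 1.500, H 2.000, Cl 1.000
Scaling by 2: C 3.00, H 4.00, Cl 2.00 → C3H4Cl2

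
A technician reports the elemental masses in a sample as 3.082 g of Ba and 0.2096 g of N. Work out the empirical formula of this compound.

n(Ba) = 3.082/137.33 = 0.02244, n(N) = 0.2096/14.01 = 0.01496
Ratios (÷ 0.01496): Ba 1.500, N 1.000
Multiply by 2: Ba 3.00, N 2.00 → Ba3N2

Ba3N2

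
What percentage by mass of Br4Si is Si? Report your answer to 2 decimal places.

8.08%

Molar mass = 4(79.90) + 1(28.09) = 347.690 g/mol
Mass of Si per mole = 1 × 28.09 = 28.090 g
% Si = 28.090 / 347.690 × 100 = 8.08%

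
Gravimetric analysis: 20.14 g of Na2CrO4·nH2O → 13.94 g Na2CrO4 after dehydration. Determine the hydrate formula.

Na2CrO4·4H2O

Mass of water lost = 20.14 − 13.94 = 6.2 g → 6.2 / 18.02 = 0.3441 mol H2O
Molar mass of Na2CrO4 = 161.98 g/mol → mol Na2CrO4 = 13.94 / 161.98 = 0.08606
n = 0.3441 / 0.08606 = 4.00 ≈ 4 → Na2CrO4·4H2O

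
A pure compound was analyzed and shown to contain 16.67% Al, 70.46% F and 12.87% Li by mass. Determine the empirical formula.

Assume 100 g: 16.67 g Al, 70.46 g F, 12.87 g Li.
Moles — Al: 16.67 / 26.98 = 0.6179 mol; F: 70.46 / 19.00 = 3.708 mol; Li: 12.87 / 6.94 = 1.854 mol
Divide by the smallest (0.6179 mol Al): Al 1.000, F 6.002, Li 3.001
Ratio ≈ 1:6:3, so the empirical formula is AlF6Li3

AlF6Li3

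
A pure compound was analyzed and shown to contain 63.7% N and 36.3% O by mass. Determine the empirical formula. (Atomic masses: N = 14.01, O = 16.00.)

N2O

Assume 100 g: 63.7 g N, 36.3 g O.
N: 63.7 g ÷ 14.01 g/mol = 4.547 mol
O: 36.3 g ÷ 16.00 g/mol = 2.269 mol
Ratios (÷ 2.269): N 2.004, O 1.000
→ N2O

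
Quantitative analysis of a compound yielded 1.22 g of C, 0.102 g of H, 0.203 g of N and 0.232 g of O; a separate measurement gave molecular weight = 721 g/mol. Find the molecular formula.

C42H42N6O6

n(C) = 1.22/12.01 = 0.1016, n(H) = 0.102/1.008 = 0.1012, n(N) = 0.203/14.01 = 0.01449, n(O) = 0.232/16.00 = 0.0145
Divide by the smallest (0.01449 mol N): C 7.011, H 6.984, N 1.000, O 1.001
→ C7H7NO
Empirical-formula mass = 121.14 g/mol
n = 721 / 121.14 = 5.95 ≈ 6
Molecular formula = (C7H7NO)×6 = C42H42N6O6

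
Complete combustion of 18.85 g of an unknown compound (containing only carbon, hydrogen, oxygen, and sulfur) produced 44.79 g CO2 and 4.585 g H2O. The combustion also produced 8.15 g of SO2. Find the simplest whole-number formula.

C8H4OS

mol C = 44.79 / 44.01 = 1.018; mass C = 1.018 × 12.01 = 12.22 g
mol H = 2 × (4.585 / 18.02) = 0.5089; mass H = 0.5089 × 1.008 = 0.5130 g
mol S = 8.15 / 64.07 = 0.1272; mass S = 4.079 g
mass O = 18.85 − (16.82) = 2.035 g → mol O = 0.1272
Divide by the smallest (0.1272 mol O): C 8.003, H 4.002, O 1.000, S 1.000
→ C8H4OS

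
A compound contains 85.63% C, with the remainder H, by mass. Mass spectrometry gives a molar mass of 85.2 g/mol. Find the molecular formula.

C6H12

Assume 100 g: 85.63 g C, 14.37 g H.
Moles — C: 85.63 / 12.01 = 7.13 mol; H: 14.37 / 1.008 = 14.26 mol
Ratios (÷ 7.13): C 1.000, H 1.999
→ CH2
Empirical-formula mass = 14.03 g/mol
n = 85.2 / 14.03 = 6.07 ≈ 6
Molecular formula = (CH2)×6 = C6H12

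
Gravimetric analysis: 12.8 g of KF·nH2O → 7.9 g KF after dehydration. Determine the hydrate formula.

Mass of water lost = 12.8 − 7.9 = 4.9 g → 4.9 / 18.02 = 0.2719 mol H2O
Molar mass of KF = 58.10 g/mol → mol KF = 7.9 / 58.10 = 0.136
n = 0.2719 / 0.136 = 2.00 ≈ 2 → KF·2H2O

KF·2H2O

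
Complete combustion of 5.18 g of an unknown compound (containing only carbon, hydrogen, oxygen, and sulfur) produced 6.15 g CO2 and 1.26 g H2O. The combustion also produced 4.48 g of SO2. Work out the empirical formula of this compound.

mol C = 6.15 / 44.01 = 0.1397; mass C = 0.1397 × 12.01 = 1.678 g
mol H = 2 × (1.26 / 18.02) = 0.1398; mass H = 0.1398 × 1.008 = 0.1410 g
mol S = 4.48 / 64.07 = 0.06992; mass S = 2.242 g
mass O = 5.18 − (4.062) = 1.118 g → mol O = 0.06989
Smallest is O at 0.06989 mol; normalising gives C 1.999, H 2.001, O 1.000, S 1.000
→ C2H2OS

C2H2OS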